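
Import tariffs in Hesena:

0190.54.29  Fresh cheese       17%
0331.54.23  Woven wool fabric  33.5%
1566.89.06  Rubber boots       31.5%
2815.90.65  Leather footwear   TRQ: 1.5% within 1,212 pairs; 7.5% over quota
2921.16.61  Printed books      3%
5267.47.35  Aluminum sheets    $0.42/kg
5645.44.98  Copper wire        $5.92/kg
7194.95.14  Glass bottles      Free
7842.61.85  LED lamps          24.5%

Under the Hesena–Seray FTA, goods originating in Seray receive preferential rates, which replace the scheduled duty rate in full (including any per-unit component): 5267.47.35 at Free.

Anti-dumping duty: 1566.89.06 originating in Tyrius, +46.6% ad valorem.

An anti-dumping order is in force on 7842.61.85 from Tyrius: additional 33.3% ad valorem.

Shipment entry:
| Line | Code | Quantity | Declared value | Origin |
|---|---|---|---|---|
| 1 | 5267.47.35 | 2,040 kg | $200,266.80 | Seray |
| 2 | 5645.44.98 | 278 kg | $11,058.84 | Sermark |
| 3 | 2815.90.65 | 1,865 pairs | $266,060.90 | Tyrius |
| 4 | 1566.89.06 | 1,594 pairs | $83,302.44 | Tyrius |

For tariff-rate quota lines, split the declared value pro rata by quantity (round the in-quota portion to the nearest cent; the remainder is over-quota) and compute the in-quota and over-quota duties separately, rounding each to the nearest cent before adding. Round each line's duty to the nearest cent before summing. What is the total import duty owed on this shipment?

$76,285.30

Line 1 (5267.47.35, Seray, 2,040 kg, $200,266.80):
Base rate for 5267.47.35 is $0.42/kg.
Origin Seray qualifies under the Hesena–Seray agreement and 5267.47.35 is covered: preferential rate Free applies instead.
Duty = $200,266.80 × 0% = $0.00.
Line 2 (5645.44.98, Sermark, 278 kg, $11,058.84):
Base rate for 5645.44.98 is $5.92/kg.
Duty = 278 × $5.92 = $1,645.76.
Line 3 (2815.90.65, Tyrius, 1,865 pairs, $266,060.90):
Code 2815.90.65 is under a tariff-rate quota (threshold 1,212 pairs). In-quota: 1,212 pairs at 1.5%; over-quota: 653 pairs at 7.5%.
Pro-rata value split: in-quota = $266,060.90 × 1,212/1,865 = $172,903.92; over-quota = $266,060.90 − $172,903.92 = $93,156.98.
In-quota duty = $172,903.92 × 1.5% = $2,593.56. Over-quota duty = $93,156.98 × 7.5% = $6,986.77.
Line duty = $2,593.56 + $6,986.77 = $9,580.33.
Line 4 (1566.89.06, Tyrius, 1,594 pairs, $83,302.44):
Base rate for 1566.89.06 is 31.5%.
Additional duty on 1566.89.06 from Tyrius: +46.6%. Applied ad valorem rate: 31.5% + 46.6% = 78.1%.
Duty = $83,302.44 × 78.1% = $65,059.21.
Total = $0.00 + $1,645.76 + $9,580.33 + $65,059.21 = $76,285.30.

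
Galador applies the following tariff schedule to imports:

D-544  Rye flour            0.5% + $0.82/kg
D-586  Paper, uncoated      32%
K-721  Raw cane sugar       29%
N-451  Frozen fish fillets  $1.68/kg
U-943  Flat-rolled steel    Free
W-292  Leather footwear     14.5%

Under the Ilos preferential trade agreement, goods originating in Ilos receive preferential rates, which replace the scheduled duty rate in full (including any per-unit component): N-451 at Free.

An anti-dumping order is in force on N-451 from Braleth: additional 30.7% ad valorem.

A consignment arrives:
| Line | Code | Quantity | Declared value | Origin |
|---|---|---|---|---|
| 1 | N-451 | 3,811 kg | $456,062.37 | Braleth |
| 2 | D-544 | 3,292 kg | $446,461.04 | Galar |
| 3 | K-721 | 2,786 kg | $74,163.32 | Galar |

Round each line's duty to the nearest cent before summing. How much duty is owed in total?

$172,852.74

Line 1 (N-451, Braleth, 3,811 kg, $456,062.37):
Base rate for N-451 is $1.68/kg.
N-451 has an FTA preferential rate, but origin Braleth is not Ilos; base rate stands.
Additional duty on N-451 from Braleth: +30.7% ad valorem. Applied ad valorem rate = 30.7%.
Duty = $456,062.37 × 30.7% + 3,811 × $1.68 = $146,413.63.
Line 2 (D-544, Galar, 3,292 kg, $446,461.04):
Base rate for D-544 is 0.5% + $0.82/kg.
Duty = $446,461.04 × 0.5% + 3,292 × $0.82 = $4,931.75.
Line 3 (K-721, Galar, 2,786 kg, $74,163.32):
Base rate for K-721 is 29%.
Duty = $74,163.32 × 29% = $21,507.36.
Total = $146,413.63 + $4,931.75 + $21,507.36 = $172,852.74.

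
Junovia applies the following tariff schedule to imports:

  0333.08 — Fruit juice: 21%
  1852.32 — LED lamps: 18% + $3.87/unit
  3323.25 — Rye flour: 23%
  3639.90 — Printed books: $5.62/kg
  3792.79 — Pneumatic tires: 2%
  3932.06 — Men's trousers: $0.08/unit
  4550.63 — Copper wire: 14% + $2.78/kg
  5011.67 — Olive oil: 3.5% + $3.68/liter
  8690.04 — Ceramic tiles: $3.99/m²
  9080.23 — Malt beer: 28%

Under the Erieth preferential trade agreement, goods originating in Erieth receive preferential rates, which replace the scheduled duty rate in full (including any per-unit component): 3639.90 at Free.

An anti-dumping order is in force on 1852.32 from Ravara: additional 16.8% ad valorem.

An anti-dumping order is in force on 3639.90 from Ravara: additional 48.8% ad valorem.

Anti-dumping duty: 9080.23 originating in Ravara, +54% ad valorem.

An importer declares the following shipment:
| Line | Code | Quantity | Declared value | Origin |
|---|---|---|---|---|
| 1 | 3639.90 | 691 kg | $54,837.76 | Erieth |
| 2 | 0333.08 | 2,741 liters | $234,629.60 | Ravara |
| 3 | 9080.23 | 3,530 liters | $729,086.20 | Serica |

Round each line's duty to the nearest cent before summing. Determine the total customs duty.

$253,416.36

Line 1 (3639.90, Erieth, 691 kg, $54,837.76):
Base rate for 3639.90 is $5.62/kg.
Origin Erieth qualifies under the Junovia–Erieth agreement and 3639.90 is covered: preferential rate Free applies instead.
The additional-duty order on 3639.90 targets Ravara, not Erieth; it does not apply.
Duty = $54,837.76 × 0% = $0.00.
Line 2 (0333.08, Ravara, 2,741 liters, $234,629.60):
Base rate for 0333.08 is 21%.
Duty = $234,629.60 × 21% = $49,272.22.
Line 3 (9080.23, Serica, 3,530 liters, $729,086.20):
Base rate for 9080.23 is 28%.
The additional-duty order on 9080.23 targets Ravara, not Serica; it does not apply.
Duty = $729,086.20 × 28% = $204,144.14.
Total = $0.00 + $49,272.22 + $204,144.14 = $253,416.36.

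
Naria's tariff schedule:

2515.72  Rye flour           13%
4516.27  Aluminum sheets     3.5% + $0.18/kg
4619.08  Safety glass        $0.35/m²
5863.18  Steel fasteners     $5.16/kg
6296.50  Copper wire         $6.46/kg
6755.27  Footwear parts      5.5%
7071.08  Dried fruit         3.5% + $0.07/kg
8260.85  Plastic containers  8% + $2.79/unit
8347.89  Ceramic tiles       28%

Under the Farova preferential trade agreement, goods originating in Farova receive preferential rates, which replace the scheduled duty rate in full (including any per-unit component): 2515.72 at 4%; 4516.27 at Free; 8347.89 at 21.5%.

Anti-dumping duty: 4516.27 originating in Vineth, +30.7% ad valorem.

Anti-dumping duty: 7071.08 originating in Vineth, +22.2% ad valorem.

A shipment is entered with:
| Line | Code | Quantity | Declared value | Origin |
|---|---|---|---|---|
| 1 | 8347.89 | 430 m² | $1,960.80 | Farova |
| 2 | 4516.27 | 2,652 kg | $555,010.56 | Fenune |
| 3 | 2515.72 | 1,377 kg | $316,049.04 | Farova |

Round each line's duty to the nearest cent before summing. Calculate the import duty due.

Line 1 (8347.89, Farova, 430 m², $1,960.80):
Base rate for 8347.89 is 28%.
Origin Farova qualifies under the Naria–Farova agreement and 8347.89 is covered: preferential rate 21.5% applies instead.
Duty = $1,960.80 × 21.5% = $421.57.
Line 2 (4516.27, Fenune, 2,652 kg, $555,010.56):
Base rate for 4516.27 is 3.5% + $0.18/kg.
4516.27 has an FTA preferential rate, but origin Fenune is not Farova; base rate stands.
The additional-duty order on 4516.27 targets Vineth, not Fenune; it does not apply.
Duty = $555,010.56 × 3.5% + 2,652 × $0.18 = $19,902.73.
Line 3 (2515.72, Farova, 1,377 kg, $316,049.04):
Base rate for 2515.72 is 13%.
Origin Farova qualifies under the Naria–Farova agreement and 2515.72 is covered: preferential rate 4% applies instead.
Duty = $316,049.04 × 4% = $12,641.96.
Total = $421.57 + $19,902.73 + $12,641.96 = $32,966.26.

$32,966.26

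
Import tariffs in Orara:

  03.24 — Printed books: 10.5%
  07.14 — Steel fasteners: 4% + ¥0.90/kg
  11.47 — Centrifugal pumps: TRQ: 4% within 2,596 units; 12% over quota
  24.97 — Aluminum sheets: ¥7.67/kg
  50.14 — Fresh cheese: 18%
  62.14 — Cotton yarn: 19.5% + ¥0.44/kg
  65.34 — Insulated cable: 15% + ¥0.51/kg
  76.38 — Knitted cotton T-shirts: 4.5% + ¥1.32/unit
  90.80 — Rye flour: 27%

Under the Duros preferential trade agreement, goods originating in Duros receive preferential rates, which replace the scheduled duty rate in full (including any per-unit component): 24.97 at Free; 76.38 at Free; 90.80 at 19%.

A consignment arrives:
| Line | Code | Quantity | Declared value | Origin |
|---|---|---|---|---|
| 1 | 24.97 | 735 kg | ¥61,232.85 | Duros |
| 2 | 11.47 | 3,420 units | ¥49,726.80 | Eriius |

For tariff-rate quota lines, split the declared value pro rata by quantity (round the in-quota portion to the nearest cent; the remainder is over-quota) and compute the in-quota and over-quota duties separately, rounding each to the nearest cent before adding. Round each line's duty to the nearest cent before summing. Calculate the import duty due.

¥2,947.55

Line 1 (24.97, Duros, 735 kg, ¥61,232.85):
Base rate for 24.97 is ¥7.67/kg.
Origin Duros qualifies under the Orara–Duros agreement and 24.97 is covered: preferential rate Free applies instead.
Duty = ¥61,232.85 × 0% = ¥0.00.
Line 2 (11.47, Eriius, 3,420 units, ¥49,726.80):
Code 11.47 is under a tariff-rate quota (threshold 2,596 units). In-quota: 2,596 units at 4%; over-quota: 824 units at 12%.
Pro-rata value split: in-quota = ¥49,726.80 × 2,596/3,420 = ¥37,745.84; over-quota = ¥49,726.80 − ¥37,745.84 = ¥11,980.96.
In-quota duty = ¥37,745.84 × 4% = ¥1,509.83. Over-quota duty = ¥11,980.96 × 12% = ¥1,437.72.
Line duty = ¥1,509.83 + ¥1,437.72 = ¥2,947.55.
Total = ¥0.00 + ¥2,947.55 = ¥2,947.55.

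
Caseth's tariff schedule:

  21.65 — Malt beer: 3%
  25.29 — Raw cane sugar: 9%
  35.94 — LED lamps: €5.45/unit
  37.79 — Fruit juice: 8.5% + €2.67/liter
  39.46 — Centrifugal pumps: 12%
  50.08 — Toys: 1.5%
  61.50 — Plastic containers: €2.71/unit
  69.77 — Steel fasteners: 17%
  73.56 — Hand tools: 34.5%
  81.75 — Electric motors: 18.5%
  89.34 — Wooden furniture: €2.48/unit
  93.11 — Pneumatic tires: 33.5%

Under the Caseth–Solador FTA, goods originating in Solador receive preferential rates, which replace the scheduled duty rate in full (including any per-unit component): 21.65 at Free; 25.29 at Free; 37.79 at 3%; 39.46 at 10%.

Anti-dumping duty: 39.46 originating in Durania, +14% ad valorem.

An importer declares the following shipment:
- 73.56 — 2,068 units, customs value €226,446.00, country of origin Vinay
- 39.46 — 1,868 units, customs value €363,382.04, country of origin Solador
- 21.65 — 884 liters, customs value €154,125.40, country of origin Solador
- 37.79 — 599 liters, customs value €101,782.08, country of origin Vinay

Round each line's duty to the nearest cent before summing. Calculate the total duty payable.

Line 1 (73.56, Vinay, 2,068 units, €226,446.00):
Base rate for 73.56 is 34.5%.
Duty = €226,446.00 × 34.5% = €78,123.87.
Line 2 (39.46, Solador, 1,868 units, €363,382.04):
Base rate for 39.46 is 12%.
Origin Solador qualifies under the Caseth–Solador agreement and 39.46 is covered: preferential rate 10% applies instead.
The additional-duty order on 39.46 targets Durania, not Solador; it does not apply.
Duty = €363,382.04 × 10% = €36,338.20.
Line 3 (21.65, Solador, 884 liters, €154,125.40):
Base rate for 21.65 is 3%.
Origin Solador qualifies under the Caseth–Solador agreement and 21.65 is covered: preferential rate Free applies instead.
Duty = €154,125.40 × 0% = €0.00.
Line 4 (37.79, Vinay, 599 liters, €101,782.08):
Base rate for 37.79 is 8.5% + €2.67/liter.
37.79 has an FTA preferential rate, but origin Vinay is not Solador; base rate stands.
Duty = €101,782.08 × 8.5% + 599 × €2.67 = €10,250.81.
Total = €78,123.87 + €36,338.20 + €0.00 + €10,250.81 = €124,712.88.

€124,712.88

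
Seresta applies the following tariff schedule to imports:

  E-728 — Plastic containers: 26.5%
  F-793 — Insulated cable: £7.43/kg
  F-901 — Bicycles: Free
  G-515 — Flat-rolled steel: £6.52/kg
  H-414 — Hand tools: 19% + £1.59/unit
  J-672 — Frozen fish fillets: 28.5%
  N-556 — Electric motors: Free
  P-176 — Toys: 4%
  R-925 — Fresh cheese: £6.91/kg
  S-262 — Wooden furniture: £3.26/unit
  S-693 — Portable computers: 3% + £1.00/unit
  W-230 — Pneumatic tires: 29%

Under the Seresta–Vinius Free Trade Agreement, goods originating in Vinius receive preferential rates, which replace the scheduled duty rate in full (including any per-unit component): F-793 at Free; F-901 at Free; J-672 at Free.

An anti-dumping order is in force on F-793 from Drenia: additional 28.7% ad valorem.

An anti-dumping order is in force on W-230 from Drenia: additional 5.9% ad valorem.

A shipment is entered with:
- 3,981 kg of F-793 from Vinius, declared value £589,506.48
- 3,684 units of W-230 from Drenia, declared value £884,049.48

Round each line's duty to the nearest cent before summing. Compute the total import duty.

Line 1 (F-793, Vinius, 3,981 kg, £589,506.48):
Base rate for F-793 is £7.43/kg.
Origin Vinius qualifies under the Seresta–Vinius agreement and F-793 is covered: preferential rate Free applies instead.
The additional-duty order on F-793 targets Drenia, not Vinius; it does not apply.
Duty = £589,506.48 × 0% = £0.00.
Line 2 (W-230, Drenia, 3,684 units, £884,049.48):
Base rate for W-230 is 29%.
Additional duty on W-230 from Drenia: +5.9%. Applied ad valorem rate: 29% + 5.9% = 34.9%.
Duty = £884,049.48 × 34.9% = £308,533.27.
Total = £0.00 + £308,533.27 = £308,533.27.

£308,533.27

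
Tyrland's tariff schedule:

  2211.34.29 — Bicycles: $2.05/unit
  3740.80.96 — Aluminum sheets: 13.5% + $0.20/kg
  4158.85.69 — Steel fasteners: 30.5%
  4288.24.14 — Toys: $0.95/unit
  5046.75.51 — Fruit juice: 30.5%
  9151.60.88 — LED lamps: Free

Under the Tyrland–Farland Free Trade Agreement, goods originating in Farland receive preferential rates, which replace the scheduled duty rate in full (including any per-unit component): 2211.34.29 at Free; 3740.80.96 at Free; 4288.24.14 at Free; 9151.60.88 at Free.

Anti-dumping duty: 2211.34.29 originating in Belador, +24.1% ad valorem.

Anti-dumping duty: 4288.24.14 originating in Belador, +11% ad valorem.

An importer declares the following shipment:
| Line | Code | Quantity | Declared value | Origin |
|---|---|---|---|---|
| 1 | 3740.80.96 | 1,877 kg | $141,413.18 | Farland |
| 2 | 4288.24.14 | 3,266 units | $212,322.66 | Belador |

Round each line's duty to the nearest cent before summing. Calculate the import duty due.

$26,458.19

Line 1 (3740.80.96, Farland, 1,877 kg, $141,413.18):
Base rate for 3740.80.96 is 13.5% + $0.20/kg.
Origin Farland qualifies under the Tyrland–Farland agreement and 3740.80.96 is covered: preferential rate Free applies instead.
Duty = $141,413.18 × 0% = $0.00.
Line 2 (4288.24.14, Belador, 3,266 units, $212,322.66):
Base rate for 4288.24.14 is $0.95/unit.
4288.24.14 has an FTA preferential rate, but origin Belador is not Farland; base rate stands.
Additional duty on 4288.24.14 from Belador: +11% ad valorem. Applied ad valorem rate = 11%.
Duty = $212,322.66 × 11% + 3,266 × $0.95 = $26,458.19.
Total = $0.00 + $26,458.19 = $26,458.19.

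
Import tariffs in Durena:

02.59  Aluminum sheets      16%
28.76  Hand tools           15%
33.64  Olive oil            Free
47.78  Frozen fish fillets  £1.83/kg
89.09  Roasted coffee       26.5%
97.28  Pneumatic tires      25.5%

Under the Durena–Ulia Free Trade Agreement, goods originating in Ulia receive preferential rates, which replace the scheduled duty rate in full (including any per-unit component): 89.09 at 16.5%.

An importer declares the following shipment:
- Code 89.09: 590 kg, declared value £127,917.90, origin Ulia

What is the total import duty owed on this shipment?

Line 1 (89.09, Ulia, 590 kg, £127,917.90):
Base rate for 89.09 is 26.5%.
Origin Ulia qualifies under the Durena–Ulia agreement and 89.09 is covered: preferential rate 16.5% applies instead.
Duty = £127,917.90 × 16.5% = £21,106.45.

£21,106.45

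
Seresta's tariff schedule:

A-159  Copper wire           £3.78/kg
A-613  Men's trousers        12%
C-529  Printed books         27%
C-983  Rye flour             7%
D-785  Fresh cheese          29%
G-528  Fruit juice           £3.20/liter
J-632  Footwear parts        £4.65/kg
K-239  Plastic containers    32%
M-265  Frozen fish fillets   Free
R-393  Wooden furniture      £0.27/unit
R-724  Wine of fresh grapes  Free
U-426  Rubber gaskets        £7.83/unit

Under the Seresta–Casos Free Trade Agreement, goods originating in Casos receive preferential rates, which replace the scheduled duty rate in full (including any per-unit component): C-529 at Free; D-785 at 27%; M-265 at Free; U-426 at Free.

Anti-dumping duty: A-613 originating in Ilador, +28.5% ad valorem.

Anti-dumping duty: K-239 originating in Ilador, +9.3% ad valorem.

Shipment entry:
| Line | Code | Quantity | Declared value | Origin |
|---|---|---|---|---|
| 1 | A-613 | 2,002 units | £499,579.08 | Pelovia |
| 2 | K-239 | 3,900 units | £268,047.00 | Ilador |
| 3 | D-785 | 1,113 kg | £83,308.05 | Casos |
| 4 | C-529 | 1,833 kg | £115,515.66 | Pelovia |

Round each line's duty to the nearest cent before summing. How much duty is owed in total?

Line 1 (A-613, Pelovia, 2,002 units, £499,579.08):
Base rate for A-613 is 12%.
The additional-duty order on A-613 targets Ilador, not Pelovia; it does not apply.
Duty = £499,579.08 × 12% = £59,949.49.
Line 2 (K-239, Ilador, 3,900 units, £268,047.00):
Base rate for K-239 is 32%.
Additional duty on K-239 from Ilador: +9.3%. Applied ad valorem rate: 32% + 9.3% = 41.3%.
Duty = £268,047.00 × 41.3% = £110,703.41.
Line 3 (D-785, Casos, 1,113 kg, £83,308.05):
Base rate for D-785 is 29%.
Origin Casos qualifies under the Seresta–Casos agreement and D-785 is covered: preferential rate 27% applies instead.
Duty = £83,308.05 × 27% = £22,493.17.
Line 4 (C-529, Pelovia, 1,833 kg, £115,515.66):
Base rate for C-529 is 27%.
C-529 has an FTA preferential rate, but origin Pelovia is not Casos; base rate stands.
Duty = £115,515.66 × 27% = £31,189.23.
Total = £59,949.49 + £110,703.41 + £22,493.17 + £31,189.23 = £224,335.30.

£224,335.30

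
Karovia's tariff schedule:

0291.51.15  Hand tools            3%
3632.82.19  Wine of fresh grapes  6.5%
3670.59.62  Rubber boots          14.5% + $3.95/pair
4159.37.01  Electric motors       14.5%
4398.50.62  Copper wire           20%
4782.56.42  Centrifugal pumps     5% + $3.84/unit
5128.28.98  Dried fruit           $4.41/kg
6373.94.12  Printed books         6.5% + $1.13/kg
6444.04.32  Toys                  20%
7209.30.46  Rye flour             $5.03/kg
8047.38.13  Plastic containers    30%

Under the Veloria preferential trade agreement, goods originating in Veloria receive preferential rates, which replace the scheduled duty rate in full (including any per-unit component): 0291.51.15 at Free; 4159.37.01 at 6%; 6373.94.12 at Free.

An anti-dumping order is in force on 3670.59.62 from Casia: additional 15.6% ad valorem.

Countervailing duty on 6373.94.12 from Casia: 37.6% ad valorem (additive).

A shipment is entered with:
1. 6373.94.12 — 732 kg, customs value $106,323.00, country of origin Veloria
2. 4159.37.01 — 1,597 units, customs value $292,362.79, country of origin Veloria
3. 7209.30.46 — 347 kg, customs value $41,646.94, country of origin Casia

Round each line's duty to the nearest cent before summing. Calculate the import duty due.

Line 1 (6373.94.12, Veloria, 732 kg, $106,323.00):
Base rate for 6373.94.12 is 6.5% + $1.13/kg.
Origin Veloria qualifies under the Karovia–Veloria agreement and 6373.94.12 is covered: preferential rate Free applies instead.
The additional-duty order on 6373.94.12 targets Casia, not Veloria; it does not apply.
Duty = $106,323.00 × 0% = $0.00.
Line 2 (4159.37.01, Veloria, 1,597 units, $292,362.79):
Base rate for 4159.37.01 is 14.5%.
Origin Veloria qualifies under the Karovia–Veloria agreement and 4159.37.01 is covered: preferential rate 6% applies instead.
Duty = $292,362.79 × 6% = $17,541.77.
Line 3 (7209.30.46, Casia, 347 kg, $41,646.94):
Base rate for 7209.30.46 is $5.03/kg.
Duty = 347 × $5.03 = $1,745.41.
Total = $0.00 + $17,541.77 + $1,745.41 = $19,287.18.

$19,287.18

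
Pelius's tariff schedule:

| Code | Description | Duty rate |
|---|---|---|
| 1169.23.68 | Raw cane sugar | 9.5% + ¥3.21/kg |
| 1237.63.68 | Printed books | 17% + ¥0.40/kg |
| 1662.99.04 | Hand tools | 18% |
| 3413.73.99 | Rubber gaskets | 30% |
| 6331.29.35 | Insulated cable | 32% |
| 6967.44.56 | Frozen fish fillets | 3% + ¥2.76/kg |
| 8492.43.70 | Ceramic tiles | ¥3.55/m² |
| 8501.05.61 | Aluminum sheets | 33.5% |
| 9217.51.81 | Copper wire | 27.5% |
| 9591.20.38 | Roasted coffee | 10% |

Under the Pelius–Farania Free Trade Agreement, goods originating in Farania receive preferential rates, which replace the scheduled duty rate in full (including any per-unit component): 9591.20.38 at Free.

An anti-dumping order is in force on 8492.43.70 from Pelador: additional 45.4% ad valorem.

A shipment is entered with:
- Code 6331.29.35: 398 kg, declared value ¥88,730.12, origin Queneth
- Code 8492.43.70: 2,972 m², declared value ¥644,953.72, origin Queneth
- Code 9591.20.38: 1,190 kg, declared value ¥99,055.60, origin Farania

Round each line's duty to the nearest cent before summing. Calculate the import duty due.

Line 1 (6331.29.35, Queneth, 398 kg, ¥88,730.12):
Base rate for 6331.29.35 is 32%.
Duty = ¥88,730.12 × 32% = ¥28,393.64.
Line 2 (8492.43.70, Queneth, 2,972 m², ¥644,953.72):
Base rate for 8492.43.70 is ¥3.55/m².
The additional-duty order on 8492.43.70 targets Pelador, not Queneth; it does not apply.
Duty = 2,972 × ¥3.55 = ¥10,550.60.
Line 3 (9591.20.38, Farania, 1,190 kg, ¥99,055.60):
Base rate for 9591.20.38 is 10%.
Origin Farania qualifies under the Pelius–Farania agreement and 9591.20.38 is covered: preferential rate Free applies instead.
Duty = ¥99,055.60 × 0% = ¥0.00.
Total = ¥28,393.64 + ¥10,550.60 + ¥0.00 = ¥38,944.24.

¥38,944.24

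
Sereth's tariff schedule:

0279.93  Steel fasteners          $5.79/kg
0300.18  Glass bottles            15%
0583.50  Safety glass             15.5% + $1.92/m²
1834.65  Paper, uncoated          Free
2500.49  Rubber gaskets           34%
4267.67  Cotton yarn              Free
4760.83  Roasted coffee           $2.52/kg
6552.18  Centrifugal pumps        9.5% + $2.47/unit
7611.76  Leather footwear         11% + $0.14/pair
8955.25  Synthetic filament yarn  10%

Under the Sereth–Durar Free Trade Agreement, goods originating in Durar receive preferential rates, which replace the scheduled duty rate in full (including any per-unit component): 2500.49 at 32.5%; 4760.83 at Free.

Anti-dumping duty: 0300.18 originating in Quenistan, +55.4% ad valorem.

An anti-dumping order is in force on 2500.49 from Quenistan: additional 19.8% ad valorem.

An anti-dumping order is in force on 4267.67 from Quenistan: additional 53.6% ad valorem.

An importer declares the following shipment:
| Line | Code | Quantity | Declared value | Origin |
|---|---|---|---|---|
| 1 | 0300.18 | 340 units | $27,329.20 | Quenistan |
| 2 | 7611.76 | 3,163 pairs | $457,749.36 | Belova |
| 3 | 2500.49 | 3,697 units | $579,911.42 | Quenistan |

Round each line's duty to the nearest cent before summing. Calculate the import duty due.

$382,027.35

Line 1 (0300.18, Quenistan, 340 units, $27,329.20):
Base rate for 0300.18 is 15%.
Additional duty on 0300.18 from Quenistan: +55.4%. Applied ad valorem rate: 15% + 55.4% = 70.4%.
Duty = $27,329.20 × 70.4% = $19,239.76.
Line 2 (7611.76, Belova, 3,163 pairs, $457,749.36):
Base rate for 7611.76 is 11% + $0.14/pair.
Duty = $457,749.36 × 11% + 3,163 × $0.14 = $50,795.25.
Line 3 (2500.49, Quenistan, 3,697 units, $579,911.42):
Base rate for 2500.49 is 34%.
2500.49 has an FTA preferential rate, but origin Quenistan is not Durar; base rate stands.
Additional duty on 2500.49 from Quenistan: +19.8%. Applied ad valorem rate: 34% + 19.8% = 53.8%.
Duty = $579,911.42 × 53.8% = $311,992.34.
Total = $19,239.76 + $50,795.25 + $311,992.34 = $382,027.35.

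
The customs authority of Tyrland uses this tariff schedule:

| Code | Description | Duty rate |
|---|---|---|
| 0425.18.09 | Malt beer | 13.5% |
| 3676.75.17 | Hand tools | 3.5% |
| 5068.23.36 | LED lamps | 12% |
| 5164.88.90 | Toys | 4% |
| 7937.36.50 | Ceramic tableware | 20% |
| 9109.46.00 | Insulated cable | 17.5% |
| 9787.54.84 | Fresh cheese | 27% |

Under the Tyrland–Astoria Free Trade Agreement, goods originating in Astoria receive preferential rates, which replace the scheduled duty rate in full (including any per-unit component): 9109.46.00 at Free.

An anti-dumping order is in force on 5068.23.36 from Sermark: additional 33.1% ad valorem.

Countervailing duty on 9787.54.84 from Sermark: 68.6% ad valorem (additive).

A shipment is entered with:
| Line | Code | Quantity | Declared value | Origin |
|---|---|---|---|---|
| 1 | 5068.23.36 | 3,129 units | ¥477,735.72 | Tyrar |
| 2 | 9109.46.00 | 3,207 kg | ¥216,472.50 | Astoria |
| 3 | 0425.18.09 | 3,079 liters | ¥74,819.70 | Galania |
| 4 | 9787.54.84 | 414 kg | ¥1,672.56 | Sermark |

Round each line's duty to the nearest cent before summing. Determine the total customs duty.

¥69,027.92

Line 1 (5068.23.36, Tyrar, 3,129 units, ¥477,735.72):
Base rate for 5068.23.36 is 12%.
The additional-duty order on 5068.23.36 targets Sermark, not Tyrar; it does not apply.
Duty = ¥477,735.72 × 12% = ¥57,328.29.
Line 2 (9109.46.00, Astoria, 3,207 kg, ¥216,472.50):
Base rate for 9109.46.00 is 17.5%.
Origin Astoria qualifies under the Tyrland–Astoria agreement and 9109.46.00 is covered: preferential rate Free applies instead.
Duty = ¥216,472.50 × 0% = ¥0.00.
Line 3 (0425.18.09, Galania, 3,079 liters, ¥74,819.70):
Base rate for 0425.18.09 is 13.5%.
Duty = ¥74,819.70 × 13.5% = ¥10,100.66.
Line 4 (9787.54.84, Sermark, 414 kg, ¥1,672.56):
Base rate for 9787.54.84 is 27%.
Additional duty on 9787.54.84 from Sermark: +68.6%. Applied ad valorem rate: 27% + 68.6% = 95.6%.
Duty = ¥1,672.56 × 95.6% = ¥1,598.97.
Total = ¥57,328.29 + ¥0.00 + ¥10,100.66 + ¥1,598.97 = ¥69,027.92.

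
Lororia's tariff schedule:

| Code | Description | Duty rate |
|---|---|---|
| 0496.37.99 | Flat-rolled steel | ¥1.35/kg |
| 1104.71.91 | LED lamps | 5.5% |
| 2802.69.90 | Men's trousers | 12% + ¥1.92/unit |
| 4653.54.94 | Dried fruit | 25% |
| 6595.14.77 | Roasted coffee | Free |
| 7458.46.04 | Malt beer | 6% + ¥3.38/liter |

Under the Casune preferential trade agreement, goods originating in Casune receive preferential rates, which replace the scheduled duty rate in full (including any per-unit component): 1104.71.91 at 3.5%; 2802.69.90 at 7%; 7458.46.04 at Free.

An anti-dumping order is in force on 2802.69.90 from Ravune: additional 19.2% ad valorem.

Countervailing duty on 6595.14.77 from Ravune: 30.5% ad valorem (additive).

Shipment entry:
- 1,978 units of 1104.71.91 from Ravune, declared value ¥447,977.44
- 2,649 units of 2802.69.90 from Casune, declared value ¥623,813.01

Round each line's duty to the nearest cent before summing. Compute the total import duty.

Line 1 (1104.71.91, Ravune, 1,978 units, ¥447,977.44):
Base rate for 1104.71.91 is 5.5%.
1104.71.91 has an FTA preferential rate, but origin Ravune is not Casune; base rate stands.
Duty = ¥447,977.44 × 5.5% = ¥24,638.76.
Line 2 (2802.69.90, Casune, 2,649 units, ¥623,813.01):
Base rate for 2802.69.90 is 12% + ¥1.92/unit.
Origin Casune qualifies under the Lororia–Casune agreement and 2802.69.90 is covered: preferential rate 7% applies instead.
The additional-duty order on 2802.69.90 targets Ravune, not Casune; it does not apply.
Duty = ¥623,813.01 × 7% = ¥43,666.91.
Total = ¥24,638.76 + ¥43,666.91 = ¥68,305.67.

¥68,305.67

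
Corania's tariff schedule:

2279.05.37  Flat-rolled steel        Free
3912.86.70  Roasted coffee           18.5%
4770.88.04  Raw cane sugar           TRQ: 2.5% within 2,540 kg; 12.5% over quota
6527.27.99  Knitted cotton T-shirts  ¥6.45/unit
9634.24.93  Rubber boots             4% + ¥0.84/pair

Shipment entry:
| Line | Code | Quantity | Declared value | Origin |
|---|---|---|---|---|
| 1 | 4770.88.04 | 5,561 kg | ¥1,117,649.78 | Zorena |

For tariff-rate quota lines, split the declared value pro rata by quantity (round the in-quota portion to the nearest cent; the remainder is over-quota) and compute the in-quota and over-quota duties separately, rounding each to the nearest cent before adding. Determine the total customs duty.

¥88,657.30

Line 1 (4770.88.04, Zorena, 5,561 kg, ¥1,117,649.78):
Code 4770.88.04 is under a tariff-rate quota (threshold 2,540 kg). In-quota: 2,540 kg at 2.5%; over-quota: 3,021 kg at 12.5%.
Pro-rata value split: in-quota = ¥1,117,649.78 × 2,540/5,561 = ¥510,489.20; over-quota = ¥1,117,649.78 − ¥510,489.20 = ¥607,160.58.
In-quota duty = ¥510,489.20 × 2.5% = ¥12,762.23. Over-quota duty = ¥607,160.58 × 12.5% = ¥75,895.07.
Line duty = ¥12,762.23 + ¥75,895.07 = ¥88,657.30.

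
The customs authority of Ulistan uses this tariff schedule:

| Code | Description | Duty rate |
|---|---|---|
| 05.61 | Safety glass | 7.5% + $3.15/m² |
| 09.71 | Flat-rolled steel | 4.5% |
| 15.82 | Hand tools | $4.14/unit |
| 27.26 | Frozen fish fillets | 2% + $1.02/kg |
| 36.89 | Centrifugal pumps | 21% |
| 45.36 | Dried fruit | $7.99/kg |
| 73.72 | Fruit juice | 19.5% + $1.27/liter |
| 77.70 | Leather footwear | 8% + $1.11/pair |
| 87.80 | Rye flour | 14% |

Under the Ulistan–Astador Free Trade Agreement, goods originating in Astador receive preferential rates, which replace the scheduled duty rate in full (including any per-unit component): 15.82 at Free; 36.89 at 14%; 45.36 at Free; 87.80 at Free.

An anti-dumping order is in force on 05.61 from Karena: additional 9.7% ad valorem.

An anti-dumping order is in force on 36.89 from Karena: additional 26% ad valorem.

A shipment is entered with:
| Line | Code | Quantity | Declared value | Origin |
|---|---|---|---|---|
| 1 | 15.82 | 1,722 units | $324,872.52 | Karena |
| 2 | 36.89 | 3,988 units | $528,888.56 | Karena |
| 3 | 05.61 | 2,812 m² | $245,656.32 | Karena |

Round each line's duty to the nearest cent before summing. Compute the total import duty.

Line 1 (15.82, Karena, 1,722 units, $324,872.52):
Base rate for 15.82 is $4.14/unit.
15.82 has an FTA preferential rate, but origin Karena is not Astador; base rate stands.
Duty = 1,722 × $4.14 = $7,129.08.
Line 2 (36.89, Karena, 3,988 units, $528,888.56):
Base rate for 36.89 is 21%.
36.89 has an FTA preferential rate, but origin Karena is not Astador; base rate stands.
Additional duty on 36.89 from Karena: +26%. Applied ad valorem rate: 21% + 26% = 47%.
Duty = $528,888.56 × 47% = $248,577.62.
Line 3 (05.61, Karena, 2,812 m², $245,656.32):
Base rate for 05.61 is 7.5% + $3.15/m².
Additional duty on 05.61 from Karena: +9.7%. Applied ad valorem rate: 7.5% + 9.7% = 17.2%.
Duty = $245,656.32 × 17.2% + 2,812 × $3.15 = $51,110.69.
Total = $7,129.08 + $248,577.62 + $51,110.69 = $306,817.39.

$306,817.39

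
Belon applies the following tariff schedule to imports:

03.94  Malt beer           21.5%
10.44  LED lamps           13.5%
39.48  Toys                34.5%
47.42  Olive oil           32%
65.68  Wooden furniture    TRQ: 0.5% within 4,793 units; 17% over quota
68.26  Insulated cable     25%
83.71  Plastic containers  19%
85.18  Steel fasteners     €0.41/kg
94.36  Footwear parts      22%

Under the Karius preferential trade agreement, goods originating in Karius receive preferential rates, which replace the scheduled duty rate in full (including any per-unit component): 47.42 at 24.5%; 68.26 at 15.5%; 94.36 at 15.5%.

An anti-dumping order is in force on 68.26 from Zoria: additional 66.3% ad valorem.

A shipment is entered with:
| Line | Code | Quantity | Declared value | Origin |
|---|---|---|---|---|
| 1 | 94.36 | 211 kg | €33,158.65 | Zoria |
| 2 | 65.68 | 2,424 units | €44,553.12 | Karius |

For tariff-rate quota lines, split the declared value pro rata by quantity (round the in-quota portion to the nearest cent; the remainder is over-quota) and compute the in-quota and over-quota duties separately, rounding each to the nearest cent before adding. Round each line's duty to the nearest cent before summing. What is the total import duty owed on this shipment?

€7,517.67

Line 1 (94.36, Zoria, 211 kg, €33,158.65):
Base rate for 94.36 is 22%.
94.36 has an FTA preferential rate, but origin Zoria is not Karius; base rate stands.
Duty = €33,158.65 × 22% = €7,294.90.
Line 2 (65.68, Karius, 2,424 units, €44,553.12):
Code 65.68 is under a tariff-rate quota (threshold 4,793 units). Quantity 2,424 units is within the quota, so the in-quota rate 0.5% applies to the full value.
Duty = €44,553.12 × 0.5% = €222.77.
Total = €7,294.90 + €222.77 = €7,517.67.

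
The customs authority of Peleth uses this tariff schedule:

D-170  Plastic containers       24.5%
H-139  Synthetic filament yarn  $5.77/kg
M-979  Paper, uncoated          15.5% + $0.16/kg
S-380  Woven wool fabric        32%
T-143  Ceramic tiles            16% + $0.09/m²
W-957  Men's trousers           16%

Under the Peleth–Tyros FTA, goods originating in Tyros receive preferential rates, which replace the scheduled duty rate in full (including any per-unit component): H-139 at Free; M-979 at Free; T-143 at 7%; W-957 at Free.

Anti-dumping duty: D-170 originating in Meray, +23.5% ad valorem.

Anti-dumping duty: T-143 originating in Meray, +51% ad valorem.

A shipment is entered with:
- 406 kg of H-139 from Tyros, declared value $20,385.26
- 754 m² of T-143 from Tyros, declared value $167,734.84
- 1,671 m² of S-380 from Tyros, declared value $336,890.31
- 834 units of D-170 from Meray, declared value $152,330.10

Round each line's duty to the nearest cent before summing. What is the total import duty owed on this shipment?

$192,664.79

Line 1 (H-139, Tyros, 406 kg, $20,385.26):
Base rate for H-139 is $5.77/kg.
Origin Tyros qualifies under the Peleth–Tyros agreement and H-139 is covered: preferential rate Free applies instead.
Duty = $20,385.26 × 0% = $0.00.
Line 2 (T-143, Tyros, 754 m², $167,734.84):
Base rate for T-143 is 16% + $0.09/m².
Origin Tyros qualifies under the Peleth–Tyros agreement and T-143 is covered: preferential rate 7% applies instead.
The additional-duty order on T-143 targets Meray, not Tyros; it does not apply.
Duty = $167,734.84 × 7% = $11,741.44.
Line 3 (S-380, Tyros, 1,671 m², $336,890.31):
Base rate for S-380 is 32%.
Origin Tyros is the FTA partner but S-380 is not on the preference list; base rate stands.
Duty = $336,890.31 × 32% = $107,804.90.
Line 4 (D-170, Meray, 834 units, $152,330.10):
Base rate for D-170 is 24.5%.
Additional duty on D-170 from Meray: +23.5%. Applied ad valorem rate: 24.5% + 23.5% = 48%.
Duty = $152,330.10 × 48% = $73,118.45.
Total = $0.00 + $11,741.44 + $107,804.90 + $73,118.45 = $192,664.79.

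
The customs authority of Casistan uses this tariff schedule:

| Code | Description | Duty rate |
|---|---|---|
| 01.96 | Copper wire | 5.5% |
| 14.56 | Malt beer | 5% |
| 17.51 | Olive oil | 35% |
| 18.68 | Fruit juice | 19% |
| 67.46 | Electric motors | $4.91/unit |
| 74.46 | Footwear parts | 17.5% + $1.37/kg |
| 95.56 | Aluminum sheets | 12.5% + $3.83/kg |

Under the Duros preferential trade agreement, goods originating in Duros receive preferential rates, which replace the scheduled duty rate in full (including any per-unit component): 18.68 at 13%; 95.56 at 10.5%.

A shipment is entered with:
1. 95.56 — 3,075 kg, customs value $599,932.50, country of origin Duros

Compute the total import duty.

Line 1 (95.56, Duros, 3,075 kg, $599,932.50):
Base rate for 95.56 is 12.5% + $3.83/kg.
Origin Duros qualifies under the Casistan–Duros agreement and 95.56 is covered: preferential rate 10.5% applies instead.
Duty = $599,932.50 × 10.5% = $62,992.91.

$62,992.91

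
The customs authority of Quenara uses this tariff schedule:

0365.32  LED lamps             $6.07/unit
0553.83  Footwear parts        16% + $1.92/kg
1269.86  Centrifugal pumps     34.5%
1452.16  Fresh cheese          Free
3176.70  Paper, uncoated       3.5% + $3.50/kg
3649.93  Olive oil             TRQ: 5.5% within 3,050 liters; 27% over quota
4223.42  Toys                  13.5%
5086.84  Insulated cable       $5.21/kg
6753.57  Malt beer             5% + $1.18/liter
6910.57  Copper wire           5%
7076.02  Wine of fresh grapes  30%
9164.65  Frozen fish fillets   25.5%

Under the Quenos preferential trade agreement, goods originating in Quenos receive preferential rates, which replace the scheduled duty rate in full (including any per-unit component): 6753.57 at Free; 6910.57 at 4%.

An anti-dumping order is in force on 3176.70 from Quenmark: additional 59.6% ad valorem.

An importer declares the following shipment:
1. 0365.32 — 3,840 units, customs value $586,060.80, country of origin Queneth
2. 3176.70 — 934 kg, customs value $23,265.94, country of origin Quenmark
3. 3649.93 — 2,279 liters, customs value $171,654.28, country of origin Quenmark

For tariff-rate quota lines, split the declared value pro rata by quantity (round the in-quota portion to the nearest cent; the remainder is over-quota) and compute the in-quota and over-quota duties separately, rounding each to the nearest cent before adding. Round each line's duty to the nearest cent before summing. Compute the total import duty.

Line 1 (0365.32, Queneth, 3,840 units, $586,060.80):
Base rate for 0365.32 is $6.07/unit.
Duty = 3,840 × $6.07 = $23,308.80.
Line 2 (3176.70, Quenmark, 934 kg, $23,265.94):
Base rate for 3176.70 is 3.5% + $3.50/kg.
Additional duty on 3176.70 from Quenmark: +59.6%. Applied ad valorem rate: 3.5% + 59.6% = 63.1%.
Duty = $23,265.94 × 63.1% + 934 × $3.50 = $17,949.81.
Line 3 (3649.93, Quenmark, 2,279 liters, $171,654.28):
Code 3649.93 is under a tariff-rate quota (threshold 3,050 liters). Quantity 2,279 liters is within the quota, so the in-quota rate 5.5% applies to the full value.
Duty = $171,654.28 × 5.5% = $9,440.99.
Total = $23,308.80 + $17,949.81 + $9,440.99 = $50,699.60.

$50,699.60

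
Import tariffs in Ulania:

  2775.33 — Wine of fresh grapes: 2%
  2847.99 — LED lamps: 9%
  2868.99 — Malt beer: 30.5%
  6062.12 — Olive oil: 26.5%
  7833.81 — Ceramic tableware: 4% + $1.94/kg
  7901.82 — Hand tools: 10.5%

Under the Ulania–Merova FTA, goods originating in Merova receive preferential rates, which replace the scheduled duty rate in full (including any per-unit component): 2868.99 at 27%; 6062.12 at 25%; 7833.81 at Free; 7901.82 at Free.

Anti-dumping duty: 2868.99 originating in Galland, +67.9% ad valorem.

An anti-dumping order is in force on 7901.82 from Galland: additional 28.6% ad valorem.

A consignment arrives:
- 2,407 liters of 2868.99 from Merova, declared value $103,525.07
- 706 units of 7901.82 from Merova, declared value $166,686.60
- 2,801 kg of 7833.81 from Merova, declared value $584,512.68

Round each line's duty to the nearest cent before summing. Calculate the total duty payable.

Line 1 (2868.99, Merova, 2,407 liters, $103,525.07):
Base rate for 2868.99 is 30.5%.
Origin Merova qualifies under the Ulania–Merova agreement and 2868.99 is covered: preferential rate 27% applies instead.
The additional-duty order on 2868.99 targets Galland, not Merova; it does not apply.
Duty = $103,525.07 × 27% = $27,951.77.
Line 2 (7901.82, Merova, 706 units, $166,686.60):
Base rate for 7901.82 is 10.5%.
Origin Merova qualifies under the Ulania–Merova agreement and 7901.82 is covered: preferential rate Free applies instead.
The additional-duty order on 7901.82 targets Galland, not Merova; it does not apply.
Duty = $166,686.60 × 0% = $0.00.
Line 3 (7833.81, Merova, 2,801 kg, $584,512.68):
Base rate for 7833.81 is 4% + $1.94/kg.
Origin Merova qualifies under the Ulania–Merova agreement and 7833.81 is covered: preferential rate Free applies instead.
Duty = $584,512.68 × 0% = $0.00.
Total = $27,951.77 + $0.00 + $0.00 = $27,951.77.

$27,951.77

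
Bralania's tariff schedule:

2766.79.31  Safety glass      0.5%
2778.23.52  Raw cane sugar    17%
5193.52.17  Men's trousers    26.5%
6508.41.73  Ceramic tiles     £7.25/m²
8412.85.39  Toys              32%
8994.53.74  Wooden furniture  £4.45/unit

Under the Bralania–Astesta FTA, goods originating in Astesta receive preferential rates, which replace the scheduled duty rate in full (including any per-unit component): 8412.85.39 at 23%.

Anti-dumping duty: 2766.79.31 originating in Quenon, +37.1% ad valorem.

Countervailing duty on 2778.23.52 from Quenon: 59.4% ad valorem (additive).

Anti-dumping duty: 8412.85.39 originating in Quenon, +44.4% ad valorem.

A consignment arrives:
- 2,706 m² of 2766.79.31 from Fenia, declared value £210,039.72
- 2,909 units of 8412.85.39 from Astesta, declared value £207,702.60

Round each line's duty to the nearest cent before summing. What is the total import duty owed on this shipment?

£48,821.80

Line 1 (2766.79.31, Fenia, 2,706 m², £210,039.72):
Base rate for 2766.79.31 is 0.5%.
The additional-duty order on 2766.79.31 targets Quenon, not Fenia; it does not apply.
Duty = £210,039.72 × 0.5% = £1,050.20.
Line 2 (8412.85.39, Astesta, 2,909 units, £207,702.60):
Base rate for 8412.85.39 is 32%.
Origin Astesta qualifies under the Bralania–Astesta agreement and 8412.85.39 is covered: preferential rate 23% applies instead.
The additional-duty order on 8412.85.39 targets Quenon, not Astesta; it does not apply.
Duty = £207,702.60 × 23% = £47,771.60.
Total = £1,050.20 + £47,771.60 = £48,821.80.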